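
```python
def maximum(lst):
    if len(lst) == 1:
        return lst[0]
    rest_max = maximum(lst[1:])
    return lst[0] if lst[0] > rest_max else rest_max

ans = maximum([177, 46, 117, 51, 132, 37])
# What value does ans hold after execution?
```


maximum([177, 46, 117, 51, 132, 37])
= compare 177 with maximum([46, 117, 51, 132, 37])
= compare 46 with maximum([117, 51, 132, 37])
= compare 117 with maximum([51, 132, 37])
= compare 51 with maximum([132, 37])
= compare 132 with maximum([37])
Base: maximum([37]) = 37
compare 132 with 37: max = 132
compare 51 with 132: max = 132
compare 117 with 132: max = 132
compare 46 with 132: max = 132
compare 177 with 132: max = 177
= 177


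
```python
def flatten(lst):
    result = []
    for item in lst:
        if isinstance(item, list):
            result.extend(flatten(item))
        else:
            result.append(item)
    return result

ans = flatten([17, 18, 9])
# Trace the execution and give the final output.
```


flatten([17, 18, 9])
Processing each element:
  17 is not a list -> append 17
  18 is not a list -> append 18
  9 is not a list -> append 9
= [17, 18, 9]


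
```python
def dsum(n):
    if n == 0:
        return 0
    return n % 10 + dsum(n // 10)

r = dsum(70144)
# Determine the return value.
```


dsum(70144)
= 4 + dsum(7014)
= 4 + 4 + dsum(701)
= 4 + 4 + 1 + dsum(70)
= 4 + 4 + 1 + 0 + dsum(7)
= 4 + 4 + 1 + 0 + 7 + dsum(0)
= 4 + 4 + 1 + 0 + 7 + 0
= 16


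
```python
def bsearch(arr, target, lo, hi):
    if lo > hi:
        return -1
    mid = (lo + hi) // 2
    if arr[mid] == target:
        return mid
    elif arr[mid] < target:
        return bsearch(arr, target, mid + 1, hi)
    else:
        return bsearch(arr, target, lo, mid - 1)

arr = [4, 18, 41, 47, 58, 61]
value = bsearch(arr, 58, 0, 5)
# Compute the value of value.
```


bsearch(arr, 58, 0, 5)
lo=0, hi=5, mid=2, arr[mid]=41
41 < 58, search right half
lo=3, hi=5, mid=4, arr[mid]=58
arr[4] == 58, found at index 4
= 4


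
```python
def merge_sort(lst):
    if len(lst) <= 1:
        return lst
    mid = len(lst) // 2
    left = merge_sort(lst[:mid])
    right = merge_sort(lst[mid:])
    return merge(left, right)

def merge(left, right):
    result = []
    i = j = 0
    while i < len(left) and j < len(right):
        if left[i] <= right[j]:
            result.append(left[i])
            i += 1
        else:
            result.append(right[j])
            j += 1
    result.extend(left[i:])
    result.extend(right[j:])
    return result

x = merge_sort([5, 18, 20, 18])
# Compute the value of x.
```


merge_sort([5, 18, 20, 18])
Split into [5, 18] and [20, 18]
Left sorted: [5, 18]
Right sorted: [18, 20]
Merge [5, 18] and [18, 20]
= [5, 18, 18, 20]


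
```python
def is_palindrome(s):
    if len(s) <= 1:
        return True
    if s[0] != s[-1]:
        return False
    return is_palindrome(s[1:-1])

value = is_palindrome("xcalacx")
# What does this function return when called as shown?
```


is_palindrome("xcalacx")
"xcalacx": s[0]='x' == s[-1]='x' -> is_palindrome("calac")
"calac": s[0]='c' == s[-1]='c' -> is_palindrome("ala")
"ala": s[0]='a' == s[-1]='a' -> is_palindrome("l")
"l": len <= 1 -> True
= True


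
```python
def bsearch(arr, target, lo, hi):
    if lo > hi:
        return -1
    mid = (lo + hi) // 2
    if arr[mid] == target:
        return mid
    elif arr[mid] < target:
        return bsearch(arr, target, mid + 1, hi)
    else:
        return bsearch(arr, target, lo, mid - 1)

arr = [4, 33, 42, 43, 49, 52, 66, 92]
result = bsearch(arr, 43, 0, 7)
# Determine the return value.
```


bsearch(arr, 43, 0, 7)
lo=0, hi=7, mid=3, arr[mid]=43
arr[3] == 43, found at index 3
= 3


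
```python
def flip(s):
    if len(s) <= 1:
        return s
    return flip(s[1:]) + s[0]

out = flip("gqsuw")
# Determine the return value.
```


flip("gqsuw")
= flip("qsuw") + "g"
= flip("suw") + "q" + "g"
= flip("uw") + "s" + "q" + "g"
= flip("w") + "u" + "s" + "q" + "g"
= "w" + "u" + "s" + "q" + "g"
= "wusqg"


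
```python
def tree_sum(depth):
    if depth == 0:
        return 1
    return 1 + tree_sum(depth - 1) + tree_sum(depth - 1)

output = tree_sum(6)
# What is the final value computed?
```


tree_sum(6)
= 1 + tree_sum(5) + tree_sum(5)
= 1 + 2 * tree_sum(5)
tree_sum(k) = 2^(k+1) - 1
tree_sum(0) = 1
tree_sum(1) = 3
tree_sum(2) = 7
tree_sum(3) = 15
tree_sum(4) = 31
tree_sum(6) = 2^7 - 1 = 127


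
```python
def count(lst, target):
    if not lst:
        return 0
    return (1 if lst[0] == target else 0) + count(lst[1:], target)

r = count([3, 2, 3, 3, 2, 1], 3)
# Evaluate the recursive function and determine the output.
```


count([3, 2, 3, 3, 2, 1], 3)
lst[0]=3 == 3: 1 + count([2, 3, 3, 2, 1], 3)
lst[0]=2 != 3: 0 + count([3, 3, 2, 1], 3)
lst[0]=3 == 3: 1 + count([3, 2, 1], 3)
lst[0]=3 == 3: 1 + count([2, 1], 3)
lst[0]=2 != 3: 0 + count([1], 3)
lst[0]=1 != 3: 0 + count([], 3)
= 3


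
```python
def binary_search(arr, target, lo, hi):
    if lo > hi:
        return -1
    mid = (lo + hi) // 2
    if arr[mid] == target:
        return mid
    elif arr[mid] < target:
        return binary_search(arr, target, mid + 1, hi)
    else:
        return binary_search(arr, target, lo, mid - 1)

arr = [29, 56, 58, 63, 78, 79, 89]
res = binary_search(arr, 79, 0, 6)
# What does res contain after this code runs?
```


binary_search(arr, 79, 0, 6)
lo=0, hi=6, mid=3, arr[mid]=63
63 < 79, search right half
lo=4, hi=6, mid=5, arr[mid]=79
arr[5] == 79, found at index 5
= 5


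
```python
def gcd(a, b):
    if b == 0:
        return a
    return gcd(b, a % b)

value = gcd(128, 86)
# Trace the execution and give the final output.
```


gcd(128, 86)
= gcd(86, 128 % 86) = gcd(86, 42)
= gcd(42, 86 % 42) = gcd(42, 2)
= gcd(2, 42 % 2) = gcd(2, 0)
b == 0, return a = 2


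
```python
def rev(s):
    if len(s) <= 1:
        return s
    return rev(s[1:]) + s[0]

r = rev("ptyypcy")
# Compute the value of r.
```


rev("ptyypcy")
= rev("tyypcy") + "p"
= rev("yypcy") + "t" + "p"
= rev("ypcy") + "y" + "t" + "p"
= rev("pcy") + "y" + "y" + "t" + "p"
= rev("cy") + "p" + "y" + "y" + "t" + "p"
= rev("y") + "c" + "p" + "y" + "y" + "t" + "p"
= "y" + "c" + "p" + "y" + "y" + "t" + "p"
= "ycpyytp"


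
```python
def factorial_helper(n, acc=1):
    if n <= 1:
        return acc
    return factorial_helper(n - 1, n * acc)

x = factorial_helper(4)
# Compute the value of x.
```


factorial_helper(4, 1)
= factorial_helper(3, 4 * 1) = factorial_helper(3, 4)
= factorial_helper(2, 3 * 4) = factorial_helper(2, 12)
= factorial_helper(1, 2 * 12) = factorial_helper(1, 24)
n <= 1, return acc = 24


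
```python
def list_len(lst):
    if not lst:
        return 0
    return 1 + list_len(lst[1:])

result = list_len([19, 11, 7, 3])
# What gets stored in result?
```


list_len([19, 11, 7, 3])
= 1 + list_len([11, 7, 3])
= 1 + 1 + list_len([7, 3])
= 1 + 1 + 1 + list_len([3])
= 1 + 1 + 1 + 1 + list_len([])
= 1 + 1 + 1 + 1 + 0
= 4


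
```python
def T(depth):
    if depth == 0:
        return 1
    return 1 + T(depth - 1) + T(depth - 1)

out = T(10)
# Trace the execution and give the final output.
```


T(10)
= 1 + T(9) + T(9)
= 1 + 2 * T(9)
T(k) = 2^(k+1) - 1
T(0) = 1
T(1) = 3
T(2) = 7
T(3) = 15
T(4) = 31
T(10) = 2^11 - 1 = 2047


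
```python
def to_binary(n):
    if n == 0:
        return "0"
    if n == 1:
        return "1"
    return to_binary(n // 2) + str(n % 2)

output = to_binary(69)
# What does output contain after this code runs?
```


to_binary(69)
= to_binary(34) + "1"
= to_binary(17) + "0" + "1"
= to_binary(8) + "1" + "0" + "1"
= to_binary(4) + "0" + "1" + "0" + "1"
= to_binary(2) + "0" + "0" + "1" + "0" + "1"
= to_binary(1) + "0" + "0" + "0" + "1" + "0" + "1"
= "1" + "0" + "0" + "0" + "1" + "0" + "1"
= "1000101"


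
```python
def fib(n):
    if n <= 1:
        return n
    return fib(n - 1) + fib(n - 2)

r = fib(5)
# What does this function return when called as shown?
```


fib(5)
= fib(4) + fib(3)
= (fib(3) + fib(2)) + fib(3)
Computing bottom-up: fib(0)=0, fib(1)=1, fib(2)=1, fib(3)=2, fib(4)=3, fib(5)=5
= 5


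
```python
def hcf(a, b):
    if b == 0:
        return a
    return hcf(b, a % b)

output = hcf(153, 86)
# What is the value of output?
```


hcf(153, 86)
= hcf(86, 153 % 86) = hcf(86, 67)
= hcf(67, 86 % 67) = hcf(67, 19)
= hcf(19, 67 % 19) = hcf(19, 10)
= hcf(10, 19 % 10) = hcf(10, 9)
= hcf(9, 10 % 9) = hcf(9, 1)
= hcf(1, 9 % 1) = hcf(1, 0)
b == 0, return a = 1


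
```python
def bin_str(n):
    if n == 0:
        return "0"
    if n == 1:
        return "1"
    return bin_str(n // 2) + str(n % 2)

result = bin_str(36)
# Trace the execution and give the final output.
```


bin_str(36)
= bin_str(18) + "0"
= bin_str(9) + "0" + "0"
= bin_str(4) + "1" + "0" + "0"
= bin_str(2) + "0" + "1" + "0" + "0"
= bin_str(1) + "0" + "0" + "1" + "0" + "0"
= "1" + "0" + "0" + "1" + "0" + "0"
= "100100"


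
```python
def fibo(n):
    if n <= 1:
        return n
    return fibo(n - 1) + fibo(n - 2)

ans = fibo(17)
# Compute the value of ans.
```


fibo(17)
= fibo(16) + fibo(15)
= (fibo(15) + fibo(14)) + fibo(15)
Computing bottom-up: fibo(0)=0, fibo(1)=1, fibo(2)=1, fibo(3)=2, fibo(4)=3, fibo(5)=5, fibo(6)=8, fibo(7)=13, fibo(8)=21, fibo(9)=34, fibo(10)=55, fibo(11)=89, fibo(12)=144, fibo(13)=233, fibo(14)=377, fibo(15)=610, fibo(16)=987, fibo(17)=1597
= 1597


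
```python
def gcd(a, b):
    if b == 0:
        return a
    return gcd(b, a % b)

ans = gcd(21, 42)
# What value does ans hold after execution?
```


gcd(21, 42)
= gcd(42, 21 % 42) = gcd(42, 21)
= gcd(21, 42 % 21) = gcd(21, 0)
b == 0, return a = 21


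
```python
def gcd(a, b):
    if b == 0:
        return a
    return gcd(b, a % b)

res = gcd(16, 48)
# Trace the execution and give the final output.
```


gcd(16, 48)
= gcd(48, 16 % 48) = gcd(48, 16)
= gcd(16, 48 % 16) = gcd(16, 0)
b == 0, return a = 16


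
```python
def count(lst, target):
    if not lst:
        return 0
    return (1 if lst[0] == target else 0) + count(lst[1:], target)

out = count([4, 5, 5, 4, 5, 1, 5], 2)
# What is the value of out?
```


count([4, 5, 5, 4, 5, 1, 5], 2)
lst[0]=4 != 2: 0 + count([5, 5, 4, 5, 1, 5], 2)
lst[0]=5 != 2: 0 + count([5, 4, 5, 1, 5], 2)
lst[0]=5 != 2: 0 + count([4, 5, 1, 5], 2)
lst[0]=4 != 2: 0 + count([5, 1, 5], 2)
lst[0]=5 != 2: 0 + count([1, 5], 2)
lst[0]=1 != 2: 0 + count([5], 2)
lst[0]=5 != 2: 0 + count([], 2)
= 0


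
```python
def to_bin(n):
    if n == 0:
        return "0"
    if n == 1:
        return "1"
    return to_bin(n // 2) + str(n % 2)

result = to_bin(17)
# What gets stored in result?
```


to_bin(17)
= to_bin(8) + "1"
= to_bin(4) + "0" + "1"
= to_bin(2) + "0" + "0" + "1"
= to_bin(1) + "0" + "0" + "0" + "1"
= "1" + "0" + "0" + "0" + "1"
= "10001"


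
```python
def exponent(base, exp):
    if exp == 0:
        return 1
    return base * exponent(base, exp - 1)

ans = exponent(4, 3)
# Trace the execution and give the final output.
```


exponent(4, 3)
= 4 * exponent(4, 2)
= 4 * 4 * exponent(4, 1)
= 4 * 4 * 4 * exponent(4, 0)
= 4 * 4 * 4 * 1
= 64


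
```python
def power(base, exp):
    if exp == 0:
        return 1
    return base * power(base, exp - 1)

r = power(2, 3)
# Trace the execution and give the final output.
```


power(2, 3)
= 2 * power(2, 2)
= 2 * 2 * power(2, 1)
= 2 * 2 * 2 * power(2, 0)
= 2 * 2 * 2 * 1
= 8


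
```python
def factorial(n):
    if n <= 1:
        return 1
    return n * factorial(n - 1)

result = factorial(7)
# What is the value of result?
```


factorial(7)
= 7 * factorial(6)
= 7 * 6 * factorial(5)
= 7 * 6 * 5 * factorial(4)
= 7 * 6 * 5 * 4 * factorial(3)
= 7 * 6 * 5 * 4 * 3 * factorial(2)
= 7 * 6 * 5 * 4 * 3 * 2 * factorial(1)
= 7 * 6 * 5 * 4 * 3 * 2 * 1
= 5040


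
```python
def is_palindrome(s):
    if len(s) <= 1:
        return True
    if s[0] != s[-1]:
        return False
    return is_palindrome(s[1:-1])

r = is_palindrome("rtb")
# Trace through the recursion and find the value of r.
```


is_palindrome("rtb")
"rtb": s[0]='r' != s[-1]='b' -> False
= False


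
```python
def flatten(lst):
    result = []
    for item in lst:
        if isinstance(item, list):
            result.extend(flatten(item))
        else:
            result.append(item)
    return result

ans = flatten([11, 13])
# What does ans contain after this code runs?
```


flatten([11, 13])
Processing each element:
  11 is not a list -> append 11
  13 is not a list -> append 13
= [11, 13]


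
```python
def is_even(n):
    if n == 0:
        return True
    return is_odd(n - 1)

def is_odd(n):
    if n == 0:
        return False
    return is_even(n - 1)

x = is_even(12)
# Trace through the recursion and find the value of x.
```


is_even(12)
= is_odd(11)
= is_even(10)
= is_odd(9)
= is_even(8)
= is_odd(7)
= is_even(6)
= is_odd(5)
= is_even(4)
= is_odd(3)
= is_even(2)
= is_odd(1)
= is_even(0)
n == 0: return True
= True


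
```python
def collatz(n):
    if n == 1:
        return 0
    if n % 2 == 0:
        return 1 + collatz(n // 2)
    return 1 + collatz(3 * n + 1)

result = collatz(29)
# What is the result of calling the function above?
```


collatz(29)
29 is odd -> 3*29+1 = 88 -> collatz(88)
88 is even -> collatz(44)
44 is even -> collatz(22)
22 is even -> collatz(11)
11 is odd -> 3*11+1 = 34 -> collatz(34)
34 is even -> collatz(17)
17 is odd -> 3*17+1 = 52 -> collatz(52)
52 is even -> collatz(26)
26 is even -> collatz(13)
13 is odd -> 3*13+1 = 40 -> collatz(40)
40 is even -> collatz(20)
20 is even -> collatz(10)
10 is even -> collatz(5)
5 is odd -> 3*5+1 = 16 -> collatz(16)
16 is even -> collatz(8)
8 is even -> collatz(4)
4 is even -> collatz(2)
2 is even -> collatz(1)
Reached 1 after 18 steps
= 18


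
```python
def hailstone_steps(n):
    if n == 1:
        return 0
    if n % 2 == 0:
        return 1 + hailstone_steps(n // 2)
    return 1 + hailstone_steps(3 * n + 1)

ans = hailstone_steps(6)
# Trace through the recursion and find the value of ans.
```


hailstone_steps(6)
6 is even -> hailstone_steps(3)
3 is odd -> 3*3+1 = 10 -> hailstone_steps(10)
10 is even -> hailstone_steps(5)
5 is odd -> 3*5+1 = 16 -> hailstone_steps(16)
16 is even -> hailstone_steps(8)
8 is even -> hailstone_steps(4)
4 is even -> hailstone_steps(2)
2 is even -> hailstone_steps(1)
Reached 1 after 8 steps
= 8


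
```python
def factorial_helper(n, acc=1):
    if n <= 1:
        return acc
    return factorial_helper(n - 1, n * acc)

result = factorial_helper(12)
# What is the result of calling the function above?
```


factorial_helper(12, 1)
= factorial_helper(11, 12 * 1) = factorial_helper(11, 12)
= factorial_helper(10, 11 * 12) = factorial_helper(10, 132)
= factorial_helper(9, 10 * 132) = factorial_helper(9, 1320)
= factorial_helper(8, 9 * 1320) = factorial_helper(8, 11880)
= factorial_helper(7, 8 * 11880) = factorial_helper(7, 95040)
= factorial_helper(6, 7 * 95040) = factorial_helper(6, 665280)
= factorial_helper(5, 6 * 665280) = factorial_helper(5, 3991680)
= factorial_helper(4, 5 * 3991680) = factorial_helper(4, 19958400)
= factorial_helper(3, 4 * 19958400) = factorial_helper(3, 79833600)
= factorial_helper(2, 3 * 79833600) = factorial_helper(2, 239500800)
= factorial_helper(1, 2 * 239500800) = factorial_helper(1, 479001600)
n <= 1, return acc = 479001600


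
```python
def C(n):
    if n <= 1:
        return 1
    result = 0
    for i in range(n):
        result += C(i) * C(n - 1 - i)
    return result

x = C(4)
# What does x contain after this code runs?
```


C(4)
= sum of C(i) * C(4-1-i) for i in 0..3
First compute sub-values bottom-up:
  C(0) = 1, C(1) = 1
  C(2) = 1*1 + 1*1 = 2
  C(3) = 1*2 + 1*1 + 2*1 = 5
Now C(4):
  C(0)*C(3) = 1*5 = 5
  C(1)*C(2) = 1*2 = 2
  C(2)*C(1) = 2*1 = 2
  C(3)*C(0) = 5*1 = 5
= 5 + 2 + 2 + 5
= 14


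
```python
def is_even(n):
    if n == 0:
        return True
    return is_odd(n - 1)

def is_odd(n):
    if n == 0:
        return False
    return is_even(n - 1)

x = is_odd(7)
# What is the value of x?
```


is_odd(7)
= is_even(6)
= is_odd(5)
= is_even(4)
= is_odd(3)
= is_even(2)
= is_odd(1)
= is_even(0)
n == 0: return True
= True


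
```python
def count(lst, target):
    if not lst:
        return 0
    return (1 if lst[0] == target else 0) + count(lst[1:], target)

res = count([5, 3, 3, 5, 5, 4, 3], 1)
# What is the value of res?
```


count([5, 3, 3, 5, 5, 4, 3], 1)
lst[0]=5 != 1: 0 + count([3, 3, 5, 5, 4, 3], 1)
lst[0]=3 != 1: 0 + count([3, 5, 5, 4, 3], 1)
lst[0]=3 != 1: 0 + count([5, 5, 4, 3], 1)
lst[0]=5 != 1: 0 + count([5, 4, 3], 1)
lst[0]=5 != 1: 0 + count([4, 3], 1)
lst[0]=4 != 1: 0 + count([3], 1)
lst[0]=3 != 1: 0 + count([], 1)
= 0


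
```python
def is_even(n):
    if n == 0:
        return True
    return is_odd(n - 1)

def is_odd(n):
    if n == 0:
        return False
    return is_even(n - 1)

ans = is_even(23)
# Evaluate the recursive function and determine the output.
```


is_even(23)
= is_odd(22)
= is_even(21)
= is_odd(20)
= is_even(19)
= is_odd(18)
= is_even(17)
= is_odd(16)
= is_even(15)
= is_odd(14)
= is_even(13)
= is_odd(12)
= is_even(11)
= is_odd(10)
= is_even(9)
= is_odd(8)
= is_even(7)
= is_odd(6)
= is_even(5)
= is_odd(4)
= is_even(3)
= is_odd(2)
= is_even(1)
= is_odd(0)
n == 0: return False
= False


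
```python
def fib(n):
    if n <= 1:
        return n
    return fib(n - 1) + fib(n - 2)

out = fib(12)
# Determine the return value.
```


fib(12)
= fib(11) + fib(10)
= (fib(10) + fib(9)) + fib(10)
Computing bottom-up: fib(0)=0, fib(1)=1, fib(2)=1, fib(3)=2, fib(4)=3, fib(5)=5, fib(6)=8, fib(7)=13, fib(8)=21, fib(9)=34, fib(10)=55, fib(11)=89, fib(12)=144
= 144


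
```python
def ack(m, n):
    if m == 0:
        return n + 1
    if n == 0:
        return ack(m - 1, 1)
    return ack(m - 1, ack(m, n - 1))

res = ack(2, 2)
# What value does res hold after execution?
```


ack(2, 2)
= ack(1, ack(2, 1))
First compute ack(2, 1) = 5
= ack(1, 5)
= 7


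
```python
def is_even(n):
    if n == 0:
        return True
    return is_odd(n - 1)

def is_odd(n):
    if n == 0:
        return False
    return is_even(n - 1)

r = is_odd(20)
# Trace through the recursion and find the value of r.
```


is_odd(20)
= is_even(19)
= is_odd(18)
= is_even(17)
= is_odd(16)
= is_even(15)
= is_odd(14)
= is_even(13)
= is_odd(12)
= is_even(11)
= is_odd(10)
= is_even(9)
= is_odd(8)
= is_even(7)
= is_odd(6)
= is_even(5)
= is_odd(4)
= is_even(3)
= is_odd(2)
= is_even(1)
= is_odd(0)
n == 0: return False
= False


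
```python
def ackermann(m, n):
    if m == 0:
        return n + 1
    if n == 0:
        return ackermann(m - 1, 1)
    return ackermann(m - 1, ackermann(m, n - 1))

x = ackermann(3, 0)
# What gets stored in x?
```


ackermann(3, 0)
n == 0: return ackermann(2, 1)
= ackermann(2, 1) = 5
= 5


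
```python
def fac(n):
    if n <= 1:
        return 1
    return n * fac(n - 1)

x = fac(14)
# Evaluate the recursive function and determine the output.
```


fac(14)
= 14 * fac(13)
= 14 * 13 * fac(12)
= 14 * 13 * 12 * fac(11)
= 14 * 13 * 12 * 11 * fac(10)
= 14 * 13 * 12 * 11 * 10 * fac(9)
= 14 * 13 * 12 * 11 * 10 * 9 * fac(8)
= 14 * 13 * 12 * 11 * 10 * 9 * 8 * fac(7)
= 14 * 13 * 12 * 11 * 10 * 9 * 8 * 7 * fac(6)
= 14 * 13 * 12 * 11 * 10 * 9 * 8 * 7 * 6 * fac(5)
= 14 * 13 * 12 * 11 * 10 * 9 * 8 * 7 * 6 * 5 * fac(4)
= 14 * 13 * 12 * 11 * 10 * 9 * 8 * 7 * 6 * 5 * 4 * fac(3)
= 14 * 13 * 12 * 11 * 10 * 9 * 8 * 7 * 6 * 5 * 4 * 3 * fac(2)
= 14 * 13 * 12 * 11 * 10 * 9 * 8 * 7 * 6 * 5 * 4 * 3 * 2 * fac(1)
= 14 * 13 * 12 * 11 * 10 * 9 * 8 * 7 * 6 * 5 * 4 * 3 * 2 * 1
= 87178291200


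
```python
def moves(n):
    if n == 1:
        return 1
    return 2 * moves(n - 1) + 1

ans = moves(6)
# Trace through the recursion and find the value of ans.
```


moves(6)
= 2 * moves(5) + 1
= 2 * (2 * moves(4) + 1) + 1
= 2 * (2 * (2 * moves(3) + 1) + 1) + 1
= 2 * (2 * (2 * (2 * moves(2) + 1) + 1) + 1) + 1
= 2 * (2 * (2 * (2 * (2 * moves(1) + 1) + 1) + 1) + 1) + 1
Now compute bottom-up:
moves(1) = 1
moves(2) = 2 * 1 + 1 = 3
moves(3) = 2 * 3 + 1 = 7
moves(4) = 2 * 7 + 1 = 15
moves(5) = 2 * 15 + 1 = 31
moves(6) = 2 * 31 + 1 = 63
= 63


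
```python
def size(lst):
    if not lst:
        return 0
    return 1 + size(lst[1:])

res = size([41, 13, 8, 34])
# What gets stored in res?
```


size([41, 13, 8, 34])
= 1 + size([13, 8, 34])
= 1 + 1 + size([8, 34])
= 1 + 1 + 1 + size([34])
= 1 + 1 + 1 + 1 + size([])
= 1 + 1 + 1 + 1 + 0
= 4


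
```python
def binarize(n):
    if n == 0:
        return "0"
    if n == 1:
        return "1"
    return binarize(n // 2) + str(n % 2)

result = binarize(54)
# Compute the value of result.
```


binarize(54)
= binarize(27) + "0"
= binarize(13) + "1" + "0"
= binarize(6) + "1" + "1" + "0"
= binarize(3) + "0" + "1" + "1" + "0"
= binarize(1) + "1" + "0" + "1" + "1" + "0"
= "1" + "1" + "0" + "1" + "1" + "0"
= "110110"


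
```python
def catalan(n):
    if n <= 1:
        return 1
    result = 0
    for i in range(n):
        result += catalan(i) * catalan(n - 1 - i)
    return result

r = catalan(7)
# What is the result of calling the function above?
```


catalan(7)
= sum of catalan(i) * catalan(7-1-i) for i in 0..6
First compute sub-values bottom-up:
  catalan(0) = 1, catalan(1) = 1
  catalan(2) = 1*1 + 1*1 = 2
  catalan(3) = 1*2 + 1*1 + 2*1 = 5
  catalan(4) = 1*5 + 1*2 + 2*1 + 5*1 = 14
  catalan(5) = 1*14 + 1*5 + 2*2 + 5*1 + 14*1 = 42
  catalan(6) = 1*42 + 1*14 + 2*5 + 5*2 + 14*1 + 42*1 = 132
Now catalan(7):
  catalan(0)*catalan(6) = 1*132 = 132
  catalan(1)*catalan(5) = 1*42 = 42
  catalan(2)*catalan(4) = 2*14 = 28
  catalan(3)*catalan(3) = 5*5 = 25
  catalan(4)*catalan(2) = 14*2 = 28
  catalan(5)*catalan(1) = 42*1 = 42
  catalan(6)*catalan(0) = 132*1 = 132
= 132 + 42 + 28 + 25 + 28 + 42 + 132
= 429


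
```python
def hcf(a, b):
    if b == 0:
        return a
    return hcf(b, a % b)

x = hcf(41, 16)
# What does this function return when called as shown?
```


hcf(41, 16)
= hcf(16, 41 % 16) = hcf(16, 9)
= hcf(9, 16 % 9) = hcf(9, 7)
= hcf(7, 9 % 7) = hcf(7, 2)
= hcf(2, 7 % 2) = hcf(2, 1)
= hcf(1, 2 % 1) = hcf(1, 0)
b == 0, return a = 1


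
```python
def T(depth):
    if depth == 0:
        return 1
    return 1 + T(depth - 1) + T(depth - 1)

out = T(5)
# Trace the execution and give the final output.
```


T(5)
= 1 + T(4) + T(4)
= 1 + 2 * T(4)
T(k) = 2^(k+1) - 1
T(0) = 1
T(1) = 3
T(2) = 7
T(3) = 15
T(4) = 31
T(5) = 2^6 - 1 = 63


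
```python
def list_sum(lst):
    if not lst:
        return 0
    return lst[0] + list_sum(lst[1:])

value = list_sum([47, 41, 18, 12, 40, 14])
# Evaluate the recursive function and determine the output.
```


list_sum([47, 41, 18, 12, 40, 14])
= 47 + list_sum([41, 18, 12, 40, 14])
= 47 + 41 + list_sum([18, 12, 40, 14])
= 47 + 41 + 18 + list_sum([12, 40, 14])
= 47 + 41 + 18 + 12 + list_sum([40, 14])
= 47 + 41 + 18 + 12 + 40 + list_sum([14])
= 47 + 41 + 18 + 12 + 40 + 14 + list_sum([])
= 47 + 41 + 18 + 12 + 40 + 14 + 0
= 172


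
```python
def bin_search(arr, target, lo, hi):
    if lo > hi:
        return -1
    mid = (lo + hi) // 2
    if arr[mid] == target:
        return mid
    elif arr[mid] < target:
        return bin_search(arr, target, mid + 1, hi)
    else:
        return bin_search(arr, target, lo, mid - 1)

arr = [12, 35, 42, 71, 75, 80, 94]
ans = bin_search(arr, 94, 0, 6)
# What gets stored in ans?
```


bin_search(arr, 94, 0, 6)
lo=0, hi=6, mid=3, arr[mid]=71
71 < 94, search right half
lo=4, hi=6, mid=5, arr[mid]=80
80 < 94, search right half
lo=6, hi=6, mid=6, arr[mid]=94
arr[6] == 94, found at index 6
= 6


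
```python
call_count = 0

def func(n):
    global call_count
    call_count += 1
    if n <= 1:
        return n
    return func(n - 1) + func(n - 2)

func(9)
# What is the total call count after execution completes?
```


func(9) calls func(8) and func(7); each non-base call branches into two more.
Let C(k) = total number of calls made by func(k), including the call to func(k) itself.
Base cases: C(0) = 1, C(1) = 1
Recurrence: C(k) = 1 + C(k-1) + C(k-2)
  C(2) = 1 + C(1) + C(0) = 1 + 1 + 1 = 3
  C(3) = 1 + C(2) + C(1) = 1 + 3 + 1 = 5
  C(4) = 1 + C(3) + C(2) = 1 + 5 + 3 = 9
  C(5) = 1 + C(4) + C(3) = 1 + 9 + 5 = 15
  C(6) = 1 + C(5) + C(4) = 1 + 15 + 9 = 25
  C(7) = 1 + C(6) + C(5) = 1 + 25 + 15 = 41
  C(8) = 1 + C(7) + C(6) = 1 + 41 + 25 = 67
  C(9) = 1 + C(8) + C(7) = 1 + 67 + 41 = 109
Total calls = C(9) = 109


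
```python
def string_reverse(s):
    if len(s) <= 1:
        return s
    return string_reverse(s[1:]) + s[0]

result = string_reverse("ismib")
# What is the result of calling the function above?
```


string_reverse("ismib")
= string_reverse("smib") + "i"
= string_reverse("mib") + "s" + "i"
= string_reverse("ib") + "m" + "s" + "i"
= string_reverse("b") + "i" + "m" + "s" + "i"
= "b" + "i" + "m" + "s" + "i"
= "bimsi"


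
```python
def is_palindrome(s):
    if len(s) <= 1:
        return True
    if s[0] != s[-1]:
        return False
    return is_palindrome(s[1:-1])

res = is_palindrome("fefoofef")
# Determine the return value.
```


is_palindrome("fefoofef")
"fefoofef": s[0]='f' == s[-1]='f' -> is_palindrome("efoofe")
"efoofe": s[0]='e' == s[-1]='e' -> is_palindrome("foof")
"foof": s[0]='f' == s[-1]='f' -> is_palindrome("oo")
"oo": s[0]='o' == s[-1]='o' -> is_palindrome("")
"": len <= 1 -> True
= True


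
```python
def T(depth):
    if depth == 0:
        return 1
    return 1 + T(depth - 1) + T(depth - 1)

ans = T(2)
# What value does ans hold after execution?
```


T(2)
= 1 + T(1) + T(1)
= 1 + 2 * T(1)
T(k) = 2^(k+1) - 1
T(0) = 1
T(1) = 3
T(2) = 7
T(2) = 2^3 - 1 = 7


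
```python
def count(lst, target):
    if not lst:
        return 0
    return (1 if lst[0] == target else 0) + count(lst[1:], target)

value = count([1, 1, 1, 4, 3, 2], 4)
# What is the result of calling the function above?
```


count([1, 1, 1, 4, 3, 2], 4)
lst[0]=1 != 4: 0 + count([1, 1, 4, 3, 2], 4)
lst[0]=1 != 4: 0 + count([1, 4, 3, 2], 4)
lst[0]=1 != 4: 0 + count([4, 3, 2], 4)
lst[0]=4 == 4: 1 + count([3, 2], 4)
lst[0]=3 != 4: 0 + count([2], 4)
lst[0]=2 != 4: 0 + count([], 4)
= 1


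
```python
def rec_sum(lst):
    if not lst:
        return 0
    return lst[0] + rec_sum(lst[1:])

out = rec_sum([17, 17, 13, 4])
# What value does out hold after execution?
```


rec_sum([17, 17, 13, 4])
= 17 + rec_sum([17, 13, 4])
= 17 + 17 + rec_sum([13, 4])
= 17 + 17 + 13 + rec_sum([4])
= 17 + 17 + 13 + 4 + rec_sum([])
= 17 + 17 + 13 + 4 + 0
= 51


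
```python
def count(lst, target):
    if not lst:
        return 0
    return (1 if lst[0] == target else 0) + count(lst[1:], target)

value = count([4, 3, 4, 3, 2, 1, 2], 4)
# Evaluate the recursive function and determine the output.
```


count([4, 3, 4, 3, 2, 1, 2], 4)
lst[0]=4 == 4: 1 + count([3, 4, 3, 2, 1, 2], 4)
lst[0]=3 != 4: 0 + count([4, 3, 2, 1, 2], 4)
lst[0]=4 == 4: 1 + count([3, 2, 1, 2], 4)
lst[0]=3 != 4: 0 + count([2, 1, 2], 4)
lst[0]=2 != 4: 0 + count([1, 2], 4)
lst[0]=1 != 4: 0 + count([2], 4)
lst[0]=2 != 4: 0 + count([], 4)
= 2


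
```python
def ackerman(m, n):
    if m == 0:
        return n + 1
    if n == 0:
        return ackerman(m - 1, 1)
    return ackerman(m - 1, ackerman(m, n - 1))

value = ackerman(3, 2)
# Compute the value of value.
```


ackerman(3, 2)
= ackerman(2, ackerman(3, 1))
First compute ackerman(3, 1) = 13
= ackerman(2, 13)
= 29


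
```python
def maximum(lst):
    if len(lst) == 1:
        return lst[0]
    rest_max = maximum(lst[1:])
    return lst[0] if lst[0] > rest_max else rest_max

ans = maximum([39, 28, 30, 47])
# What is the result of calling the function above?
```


maximum([39, 28, 30, 47])
= compare 39 with maximum([28, 30, 47])
= compare 28 with maximum([30, 47])
= compare 30 with maximum([47])
Base: maximum([47]) = 47
compare 30 with 47: max = 47
compare 28 with 47: max = 47
compare 39 with 47: max = 47
= 47


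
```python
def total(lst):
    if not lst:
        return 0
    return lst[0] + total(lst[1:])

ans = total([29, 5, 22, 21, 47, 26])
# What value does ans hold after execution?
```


total([29, 5, 22, 21, 47, 26])
= 29 + total([5, 22, 21, 47, 26])
= 29 + 5 + total([22, 21, 47, 26])
= 29 + 5 + 22 + total([21, 47, 26])
= 29 + 5 + 22 + 21 + total([47, 26])
= 29 + 5 + 22 + 21 + 47 + total([26])
= 29 + 5 + 22 + 21 + 47 + 26 + total([])
= 29 + 5 + 22 + 21 + 47 + 26 + 0
= 150


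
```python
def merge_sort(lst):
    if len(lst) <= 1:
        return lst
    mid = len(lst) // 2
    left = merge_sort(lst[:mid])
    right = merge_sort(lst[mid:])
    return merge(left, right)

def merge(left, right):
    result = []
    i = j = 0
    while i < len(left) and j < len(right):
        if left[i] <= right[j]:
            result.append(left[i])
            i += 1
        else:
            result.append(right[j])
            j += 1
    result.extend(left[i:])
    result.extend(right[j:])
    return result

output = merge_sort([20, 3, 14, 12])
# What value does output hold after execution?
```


merge_sort([20, 3, 14, 12])
Split into [20, 3] and [14, 12]
Left sorted: [3, 20]
Right sorted: [12, 14]
Merge [3, 20] and [12, 14]
= [3, 12, 14, 20]


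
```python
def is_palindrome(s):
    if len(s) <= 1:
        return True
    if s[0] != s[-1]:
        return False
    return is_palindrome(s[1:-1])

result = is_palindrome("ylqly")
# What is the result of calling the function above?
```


is_palindrome("ylqly")
"ylqly": s[0]='y' == s[-1]='y' -> is_palindrome("lql")
"lql": s[0]='l' == s[-1]='l' -> is_palindrome("q")
"q": len <= 1 -> True
= True


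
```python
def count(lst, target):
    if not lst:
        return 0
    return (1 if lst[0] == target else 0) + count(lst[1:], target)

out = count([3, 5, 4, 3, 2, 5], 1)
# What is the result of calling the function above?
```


count([3, 5, 4, 3, 2, 5], 1)
lst[0]=3 != 1: 0 + count([5, 4, 3, 2, 5], 1)
lst[0]=5 != 1: 0 + count([4, 3, 2, 5], 1)
lst[0]=4 != 1: 0 + count([3, 2, 5], 1)
lst[0]=3 != 1: 0 + count([2, 5], 1)
lst[0]=2 != 1: 0 + count([5], 1)
lst[0]=5 != 1: 0 + count([], 1)
= 0


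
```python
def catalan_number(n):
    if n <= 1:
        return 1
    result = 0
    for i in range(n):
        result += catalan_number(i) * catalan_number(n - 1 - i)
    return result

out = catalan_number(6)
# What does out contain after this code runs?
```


catalan_number(6)
= sum of catalan_number(i) * catalan_number(6-1-i) for i in 0..5
First compute sub-values bottom-up:
  catalan_number(0) = 1, catalan_number(1) = 1
  catalan_number(2) = 1*1 + 1*1 = 2
  catalan_number(3) = 1*2 + 1*1 + 2*1 = 5
  catalan_number(4) = 1*5 + 1*2 + 2*1 + 5*1 = 14
  catalan_number(5) = 1*14 + 1*5 + 2*2 + 5*1 + 14*1 = 42
Now catalan_number(6):
  catalan_number(0)*catalan_number(5) = 1*42 = 42
  catalan_number(1)*catalan_number(4) = 1*14 = 14
  catalan_number(2)*catalan_number(3) = 2*5 = 10
  catalan_number(3)*catalan_number(2) = 5*2 = 10
  catalan_number(4)*catalan_number(1) = 14*1 = 14
  catalan_number(5)*catalan_number(0) = 42*1 = 42
= 42 + 14 + 10 + 10 + 14 + 42
= 132


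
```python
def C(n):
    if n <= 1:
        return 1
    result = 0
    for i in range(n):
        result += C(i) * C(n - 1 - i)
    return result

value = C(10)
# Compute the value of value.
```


C(10)
= sum of C(i) * C(10-1-i) for i in 0..9
First compute sub-values bottom-up:
  C(0) = 1, C(1) = 1
  C(2) = 1*1 + 1*1 = 2
  C(3) = 1*2 + 1*1 + 2*1 = 5
  C(4) = 1*5 + 1*2 + 2*1 + 5*1 = 14
  C(5) = 1*14 + 1*5 + 2*2 + 5*1 + 14*1 = 42
  C(6) = 1*42 + 1*14 + 2*5 + 5*2 + 14*1 + 42*1 = 132
  C(7) = 1*132 + 1*42 + 2*14 + 5*5 + 14*2 + 42*1 + 132*1 = 429
  C(8) = 1*429 + 1*132 + 2*42 + 5*14 + 14*5 + 42*2 + 132*1 + 429*1 = 1430
  C(9) = 1*1430 + 1*429 + 2*132 + 5*42 + 14*14 + 42*5 + 132*2 + 429*1 + 1430*1 = 4862
Now C(10):
  C(0)*C(9) = 1*4862 = 4862
  C(1)*C(8) = 1*1430 = 1430
  C(2)*C(7) = 2*429 = 858
  C(3)*C(6) = 5*132 = 660
  C(4)*C(5) = 14*42 = 588
  C(5)*C(4) = 42*14 = 588
  C(6)*C(3) = 132*5 = 660
  C(7)*C(2) = 429*2 = 858
  C(8)*C(1) = 1430*1 = 1430
  C(9)*C(0) = 4862*1 = 4862
= 4862 + 1430 + 858 + 660 + 588 + 588 + 660 + 858 + 1430 + 4862
= 16796


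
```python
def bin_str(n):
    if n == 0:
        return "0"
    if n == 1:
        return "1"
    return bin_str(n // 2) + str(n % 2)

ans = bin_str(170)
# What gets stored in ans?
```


bin_str(170)
= bin_str(85) + "0"
= bin_str(42) + "1" + "0"
= bin_str(21) + "0" + "1" + "0"
= bin_str(10) + "1" + "0" + "1" + "0"
= bin_str(5) + "0" + "1" + "0" + "1" + "0"
= bin_str(2) + "1" + "0" + "1" + "0" + "1" + "0"
= bin_str(1) + "0" + "1" + "0" + "1" + "0" + "1" + "0"
= "1" + "0" + "1" + "0" + "1" + "0" + "1" + "0"
= "10101010"


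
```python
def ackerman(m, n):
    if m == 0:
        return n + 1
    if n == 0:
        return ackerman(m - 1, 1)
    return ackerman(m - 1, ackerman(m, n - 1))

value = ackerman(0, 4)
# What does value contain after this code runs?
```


ackerman(0, 4)
m == 0: return 4 + 1 = 5
= 5


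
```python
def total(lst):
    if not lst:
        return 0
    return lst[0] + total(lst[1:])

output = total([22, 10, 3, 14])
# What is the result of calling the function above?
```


total([22, 10, 3, 14])
= 22 + total([10, 3, 14])
= 22 + 10 + total([3, 14])
= 22 + 10 + 3 + total([14])
= 22 + 10 + 3 + 14 + total([])
= 22 + 10 + 3 + 14 + 0
= 49


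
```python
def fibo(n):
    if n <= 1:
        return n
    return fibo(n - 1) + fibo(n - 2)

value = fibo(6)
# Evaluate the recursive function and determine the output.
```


fibo(6)
= fibo(5) + fibo(4)
= (fibo(4) + fibo(3)) + fibo(4)
Computing bottom-up: fibo(0)=0, fibo(1)=1, fibo(2)=1, fibo(3)=2, fibo(4)=3, fibo(5)=5, fibo(6)=8
= 8


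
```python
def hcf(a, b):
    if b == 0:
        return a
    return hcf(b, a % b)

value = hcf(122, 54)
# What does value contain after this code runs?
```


hcf(122, 54)
= hcf(54, 122 % 54) = hcf(54, 14)
= hcf(14, 54 % 14) = hcf(14, 12)
= hcf(12, 14 % 12) = hcf(12, 2)
= hcf(2, 12 % 2) = hcf(2, 0)
b == 0, return a = 2


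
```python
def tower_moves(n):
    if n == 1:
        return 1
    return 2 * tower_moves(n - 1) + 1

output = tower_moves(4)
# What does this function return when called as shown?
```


tower_moves(4)
= 2 * tower_moves(3) + 1
= 2 * (2 * tower_moves(2) + 1) + 1
= 2 * (2 * (2 * tower_moves(1) + 1) + 1) + 1
Now compute bottom-up:
tower_moves(1) = 1
tower_moves(2) = 2 * 1 + 1 = 3
tower_moves(3) = 2 * 3 + 1 = 7
tower_moves(4) = 2 * 7 + 1 = 15
= 15


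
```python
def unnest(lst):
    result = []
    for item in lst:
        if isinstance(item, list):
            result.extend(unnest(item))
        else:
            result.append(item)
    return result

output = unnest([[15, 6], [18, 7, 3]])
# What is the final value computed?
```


unnest([[15, 6], [18, 7, 3]])
Processing each element:
  [15, 6] is a list -> unnest recursively -> [15, 6]
  [18, 7, 3] is a list -> unnest recursively -> [18, 7, 3]
= [15, 6, 18, 7, 3]


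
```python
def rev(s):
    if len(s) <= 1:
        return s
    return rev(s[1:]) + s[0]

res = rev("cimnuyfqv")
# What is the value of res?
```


rev("cimnuyfqv")
= rev("imnuyfqv") + "c"
= rev("mnuyfqv") + "i" + "c"
= rev("nuyfqv") + "m" + "i" + "c"
= rev("uyfqv") + "n" + "m" + "i" + "c"
= rev("yfqv") + "u" + "n" + "m" + "i" + "c"
= rev("fqv") + "y" + "u" + "n" + "m" + "i" + "c"
= rev("qv") + "f" + "y" + "u" + "n" + "m" + "i" + "c"
= rev("v") + "q" + "f" + "y" + "u" + "n" + "m" + "i" + "c"
= "v" + "q" + "f" + "y" + "u" + "n" + "m" + "i" + "c"
= "vqfyunmic"


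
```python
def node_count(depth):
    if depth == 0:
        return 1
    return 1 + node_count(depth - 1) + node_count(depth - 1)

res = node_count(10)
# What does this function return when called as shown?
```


node_count(10)
= 1 + node_count(9) + node_count(9)
= 1 + 2 * node_count(9)
node_count(k) = 2^(k+1) - 1
node_count(0) = 1
node_count(1) = 3
node_count(2) = 7
node_count(3) = 15
node_count(4) = 31
node_count(10) = 2^11 - 1 = 2047


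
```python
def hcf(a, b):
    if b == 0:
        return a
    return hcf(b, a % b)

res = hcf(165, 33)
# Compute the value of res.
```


hcf(165, 33)
= hcf(33, 165 % 33) = hcf(33, 0)
b == 0, return a = 33


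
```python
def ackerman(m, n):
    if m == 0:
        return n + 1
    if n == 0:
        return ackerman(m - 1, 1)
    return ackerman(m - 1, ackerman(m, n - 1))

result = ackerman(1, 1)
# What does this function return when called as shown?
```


ackerman(1, 1)
= ackerman(0, ackerman(1, 0))
First compute ackerman(1, 0) = 2
= ackerman(0, 2)
= 3


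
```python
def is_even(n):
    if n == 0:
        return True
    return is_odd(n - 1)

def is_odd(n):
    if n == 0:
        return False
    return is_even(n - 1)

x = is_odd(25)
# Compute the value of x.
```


is_odd(25)
= is_even(24)
= is_odd(23)
= is_even(22)
= is_odd(21)
= is_even(20)
= is_odd(19)
= is_even(18)
= is_odd(17)
= is_even(16)
= is_odd(15)
= is_even(14)
= is_odd(13)
= is_even(12)
= is_odd(11)
= is_even(10)
= is_odd(9)
= is_even(8)
= is_odd(7)
= is_even(6)
= is_odd(5)
= is_even(4)
= is_odd(3)
= is_even(2)
= is_odd(1)
= is_even(0)
n == 0: return True
= True


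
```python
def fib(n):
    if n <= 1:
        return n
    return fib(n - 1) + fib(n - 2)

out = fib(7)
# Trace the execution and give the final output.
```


fib(7)
= fib(6) + fib(5)
= (fib(5) + fib(4)) + fib(5)
Computing bottom-up: fib(0)=0, fib(1)=1, fib(2)=1, fib(3)=2, fib(4)=3, fib(5)=5, fib(6)=8, fib(7)=13
= 13


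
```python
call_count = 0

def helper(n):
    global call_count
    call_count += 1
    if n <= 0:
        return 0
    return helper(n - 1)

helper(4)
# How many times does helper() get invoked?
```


helper(4) calls helper(3) calls ... calls helper(0)
Total calls: 4 + 1 (for base case) = 5


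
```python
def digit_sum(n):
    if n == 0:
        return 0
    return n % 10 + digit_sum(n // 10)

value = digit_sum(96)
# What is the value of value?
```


digit_sum(96)
= 6 + digit_sum(9)
= 6 + 9 + digit_sum(0)
= 6 + 9 + 0
= 15


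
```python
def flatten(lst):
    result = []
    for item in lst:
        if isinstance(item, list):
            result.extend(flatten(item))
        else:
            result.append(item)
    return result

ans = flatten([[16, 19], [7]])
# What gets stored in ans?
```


flatten([[16, 19], [7]])
Processing each element:
  [16, 19] is a list -> flatten recursively -> [16, 19]
  [7] is a list -> flatten recursively -> [7]
= [16, 19, 7]


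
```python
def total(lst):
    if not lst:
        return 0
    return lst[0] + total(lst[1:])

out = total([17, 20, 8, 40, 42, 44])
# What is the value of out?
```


total([17, 20, 8, 40, 42, 44])
= 17 + total([20, 8, 40, 42, 44])
= 17 + 20 + total([8, 40, 42, 44])
= 17 + 20 + 8 + total([40, 42, 44])
= 17 + 20 + 8 + 40 + total([42, 44])
= 17 + 20 + 8 + 40 + 42 + total([44])
= 17 + 20 + 8 + 40 + 42 + 44 + total([])
= 17 + 20 + 8 + 40 + 42 + 44 + 0
= 171


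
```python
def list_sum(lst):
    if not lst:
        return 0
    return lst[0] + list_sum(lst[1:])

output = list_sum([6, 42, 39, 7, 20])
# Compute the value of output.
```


list_sum([6, 42, 39, 7, 20])
= 6 + list_sum([42, 39, 7, 20])
= 6 + 42 + list_sum([39, 7, 20])
= 6 + 42 + 39 + list_sum([7, 20])
= 6 + 42 + 39 + 7 + list_sum([20])
= 6 + 42 + 39 + 7 + 20 + list_sum([])
= 6 + 42 + 39 + 7 + 20 + 0
= 114


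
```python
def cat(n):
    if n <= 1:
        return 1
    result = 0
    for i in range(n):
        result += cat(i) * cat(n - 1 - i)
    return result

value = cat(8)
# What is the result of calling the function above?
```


cat(8)
= sum of cat(i) * cat(8-1-i) for i in 0..7
First compute sub-values bottom-up:
  cat(0) = 1, cat(1) = 1
  cat(2) = 1*1 + 1*1 = 2
  cat(3) = 1*2 + 1*1 + 2*1 = 5
  cat(4) = 1*5 + 1*2 + 2*1 + 5*1 = 14
  cat(5) = 1*14 + 1*5 + 2*2 + 5*1 + 14*1 = 42
  cat(6) = 1*42 + 1*14 + 2*5 + 5*2 + 14*1 + 42*1 = 132
  cat(7) = 1*132 + 1*42 + 2*14 + 5*5 + 14*2 + 42*1 + 132*1 = 429
Now cat(8):
  cat(0)*cat(7) = 1*429 = 429
  cat(1)*cat(6) = 1*132 = 132
  cat(2)*cat(5) = 2*42 = 84
  cat(3)*cat(4) = 5*14 = 70
  cat(4)*cat(3) = 14*5 = 70
  cat(5)*cat(2) = 42*2 = 84
  cat(6)*cat(1) = 132*1 = 132
  cat(7)*cat(0) = 429*1 = 429
= 429 + 132 + 84 + 70 + 70 + 84 + 132 + 429
= 1430


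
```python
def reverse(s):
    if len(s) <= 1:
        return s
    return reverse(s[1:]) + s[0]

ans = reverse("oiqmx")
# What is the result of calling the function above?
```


reverse("oiqmx")
= reverse("iqmx") + "o"
= reverse("qmx") + "i" + "o"
= reverse("mx") + "q" + "i" + "o"
= reverse("x") + "m" + "q" + "i" + "o"
= "x" + "m" + "q" + "i" + "o"
= "xmqio"
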